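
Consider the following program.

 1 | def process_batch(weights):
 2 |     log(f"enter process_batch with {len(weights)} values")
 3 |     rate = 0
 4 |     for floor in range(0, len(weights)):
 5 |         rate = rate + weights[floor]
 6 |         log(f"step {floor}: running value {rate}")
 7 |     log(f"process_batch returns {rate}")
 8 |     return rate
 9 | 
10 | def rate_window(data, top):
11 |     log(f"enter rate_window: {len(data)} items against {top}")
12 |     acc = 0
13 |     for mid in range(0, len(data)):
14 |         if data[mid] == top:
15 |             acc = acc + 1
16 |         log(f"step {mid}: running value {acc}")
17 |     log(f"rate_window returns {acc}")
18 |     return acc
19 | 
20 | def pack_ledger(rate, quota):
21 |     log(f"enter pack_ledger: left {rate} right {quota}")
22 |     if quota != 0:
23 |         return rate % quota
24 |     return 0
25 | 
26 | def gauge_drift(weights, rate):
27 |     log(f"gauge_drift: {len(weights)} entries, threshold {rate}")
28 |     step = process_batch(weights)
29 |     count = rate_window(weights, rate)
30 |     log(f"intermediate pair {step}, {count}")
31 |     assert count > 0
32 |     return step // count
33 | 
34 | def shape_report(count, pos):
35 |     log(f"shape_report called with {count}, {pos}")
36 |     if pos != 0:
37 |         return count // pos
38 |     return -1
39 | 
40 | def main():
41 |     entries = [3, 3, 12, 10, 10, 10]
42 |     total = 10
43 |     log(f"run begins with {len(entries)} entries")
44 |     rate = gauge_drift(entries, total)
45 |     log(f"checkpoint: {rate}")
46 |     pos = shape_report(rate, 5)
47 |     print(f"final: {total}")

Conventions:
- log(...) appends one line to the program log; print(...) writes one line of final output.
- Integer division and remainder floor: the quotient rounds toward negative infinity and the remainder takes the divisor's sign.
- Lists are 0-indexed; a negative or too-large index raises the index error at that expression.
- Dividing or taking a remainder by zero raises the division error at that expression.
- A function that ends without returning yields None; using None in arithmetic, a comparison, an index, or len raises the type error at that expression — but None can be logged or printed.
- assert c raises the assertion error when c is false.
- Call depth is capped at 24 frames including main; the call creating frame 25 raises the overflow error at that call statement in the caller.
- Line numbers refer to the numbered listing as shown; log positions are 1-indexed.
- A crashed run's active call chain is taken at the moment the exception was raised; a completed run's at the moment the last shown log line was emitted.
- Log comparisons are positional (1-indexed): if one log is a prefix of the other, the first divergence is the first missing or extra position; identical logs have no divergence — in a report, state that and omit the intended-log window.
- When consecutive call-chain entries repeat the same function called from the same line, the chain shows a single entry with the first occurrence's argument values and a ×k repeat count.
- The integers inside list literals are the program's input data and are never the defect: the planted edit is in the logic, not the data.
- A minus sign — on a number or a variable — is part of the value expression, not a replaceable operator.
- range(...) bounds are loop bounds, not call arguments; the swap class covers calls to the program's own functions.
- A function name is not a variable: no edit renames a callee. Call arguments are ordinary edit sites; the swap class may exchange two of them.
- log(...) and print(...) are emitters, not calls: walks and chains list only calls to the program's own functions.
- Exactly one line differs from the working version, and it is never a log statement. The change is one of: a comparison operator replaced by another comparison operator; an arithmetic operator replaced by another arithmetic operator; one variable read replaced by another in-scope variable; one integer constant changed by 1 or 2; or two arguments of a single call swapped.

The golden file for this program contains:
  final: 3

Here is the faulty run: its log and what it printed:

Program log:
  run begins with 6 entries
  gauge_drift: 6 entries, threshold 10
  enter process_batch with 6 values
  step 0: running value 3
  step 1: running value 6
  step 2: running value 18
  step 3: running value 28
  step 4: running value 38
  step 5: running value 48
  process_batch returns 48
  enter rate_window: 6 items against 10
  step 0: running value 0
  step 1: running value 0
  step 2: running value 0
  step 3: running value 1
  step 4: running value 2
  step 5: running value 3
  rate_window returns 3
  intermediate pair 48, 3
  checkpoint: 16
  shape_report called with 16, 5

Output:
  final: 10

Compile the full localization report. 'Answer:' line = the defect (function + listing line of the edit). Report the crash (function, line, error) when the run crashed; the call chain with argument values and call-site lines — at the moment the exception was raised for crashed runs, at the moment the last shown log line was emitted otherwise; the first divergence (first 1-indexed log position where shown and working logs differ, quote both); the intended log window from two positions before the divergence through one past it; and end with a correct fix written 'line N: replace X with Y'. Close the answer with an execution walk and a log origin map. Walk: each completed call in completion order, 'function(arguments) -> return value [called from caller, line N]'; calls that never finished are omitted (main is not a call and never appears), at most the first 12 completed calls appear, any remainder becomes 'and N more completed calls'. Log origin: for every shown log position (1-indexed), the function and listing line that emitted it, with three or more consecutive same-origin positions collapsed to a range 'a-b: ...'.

Answer: the defect is in main at line 47.
Core observation: Log streams are identical — the defect surfaces only in the printed output.
Call chain: main -> shape_report(16, 5) (called at line 46).
First divergence: none; the two logs match at every position.
Execution walk:
  process_batch([3, 3, 12, 10, 10, 10]) -> 48  [called from gauge_drift, line 28]
  rate_window([3, 3, 12, 10, 10, 10], 10) -> 3  [called from gauge_drift, line 29]
  gauge_drift([3, 3, 12, 10, 10, 10], 10) -> 16  [called from main, line 44]
  shape_report(16, 5) -> 3  [called from main, line 46]
Origin of each log line:
  1 — main, line 43
  2 — gauge_drift, line 27
  3 — process_batch, line 2
  4-9 — process_batch, line 6
  10 — process_batch, line 7
  11 — rate_window, line 11
  12-17 — rate_window, line 16
  18 — rate_window, line 17
  19 — gauge_drift, line 30
  20 — main, line 45
  21 — shape_report, line 35
A correct fix: line 47: replace `total` with `pos`.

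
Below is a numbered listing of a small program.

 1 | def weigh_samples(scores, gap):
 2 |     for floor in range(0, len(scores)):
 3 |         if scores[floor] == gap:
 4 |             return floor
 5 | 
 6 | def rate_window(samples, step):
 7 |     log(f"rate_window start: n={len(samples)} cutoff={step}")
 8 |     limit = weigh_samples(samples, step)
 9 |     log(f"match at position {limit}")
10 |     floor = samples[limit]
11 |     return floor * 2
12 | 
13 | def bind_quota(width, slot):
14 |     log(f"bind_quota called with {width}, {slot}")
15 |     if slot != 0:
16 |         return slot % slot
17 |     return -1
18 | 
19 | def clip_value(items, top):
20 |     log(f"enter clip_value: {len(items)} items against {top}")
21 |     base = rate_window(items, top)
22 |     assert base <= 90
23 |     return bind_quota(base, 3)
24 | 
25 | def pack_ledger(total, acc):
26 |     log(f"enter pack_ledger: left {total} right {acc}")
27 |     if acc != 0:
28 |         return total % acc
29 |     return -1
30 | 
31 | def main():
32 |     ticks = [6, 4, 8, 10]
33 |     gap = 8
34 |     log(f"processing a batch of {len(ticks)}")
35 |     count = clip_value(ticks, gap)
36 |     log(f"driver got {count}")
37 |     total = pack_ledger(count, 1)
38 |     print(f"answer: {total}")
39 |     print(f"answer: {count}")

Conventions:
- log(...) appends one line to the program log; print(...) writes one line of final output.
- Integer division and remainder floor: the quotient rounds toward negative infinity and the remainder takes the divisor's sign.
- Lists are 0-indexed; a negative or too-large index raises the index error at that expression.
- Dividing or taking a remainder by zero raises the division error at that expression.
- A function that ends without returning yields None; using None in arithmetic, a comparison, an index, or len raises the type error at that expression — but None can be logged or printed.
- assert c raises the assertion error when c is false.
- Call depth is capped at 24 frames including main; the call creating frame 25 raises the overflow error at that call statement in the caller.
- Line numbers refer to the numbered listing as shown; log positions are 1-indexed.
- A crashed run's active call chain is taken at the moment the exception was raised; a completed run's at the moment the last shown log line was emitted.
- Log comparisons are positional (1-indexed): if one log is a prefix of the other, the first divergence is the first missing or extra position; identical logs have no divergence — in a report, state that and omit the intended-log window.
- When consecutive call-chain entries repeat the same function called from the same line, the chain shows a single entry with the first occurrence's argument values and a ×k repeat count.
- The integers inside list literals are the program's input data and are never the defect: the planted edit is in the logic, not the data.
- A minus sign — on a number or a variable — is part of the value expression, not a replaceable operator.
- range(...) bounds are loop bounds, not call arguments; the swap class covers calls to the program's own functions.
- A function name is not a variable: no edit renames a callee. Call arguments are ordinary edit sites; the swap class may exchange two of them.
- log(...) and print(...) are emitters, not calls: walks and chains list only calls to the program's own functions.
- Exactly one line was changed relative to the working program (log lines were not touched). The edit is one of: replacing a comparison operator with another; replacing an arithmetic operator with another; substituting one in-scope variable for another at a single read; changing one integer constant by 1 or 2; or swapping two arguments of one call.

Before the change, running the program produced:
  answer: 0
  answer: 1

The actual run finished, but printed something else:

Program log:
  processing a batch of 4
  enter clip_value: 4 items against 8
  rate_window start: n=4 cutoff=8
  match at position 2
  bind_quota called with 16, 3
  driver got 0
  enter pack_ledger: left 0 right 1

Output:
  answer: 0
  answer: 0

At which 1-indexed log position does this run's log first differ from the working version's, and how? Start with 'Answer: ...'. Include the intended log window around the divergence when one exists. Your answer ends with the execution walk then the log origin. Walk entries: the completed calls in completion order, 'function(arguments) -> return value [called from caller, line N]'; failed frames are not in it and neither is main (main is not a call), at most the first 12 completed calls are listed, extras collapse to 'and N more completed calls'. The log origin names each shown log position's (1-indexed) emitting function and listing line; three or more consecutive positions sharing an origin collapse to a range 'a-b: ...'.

Answer: at position 6 the run shows 'driver got 0' where the working version logs 'driver got 1'.
Intended log window:
  4: match at position 2
  5: bind_quota called with 16, 3
  6: driver got 1
  7: enter pack_ledger: left 1 right 1
Execution walk:
  weigh_samples([6, 4, 8, 10], 8) -> 2  [called from rate_window, line 8]
  rate_window([6, 4, 8, 10], 8) -> 16  [called from clip_value, line 21]
  bind_quota(16, 3) -> 0  [called from clip_value, line 23]
  clip_value([6, 4, 8, 10], 8) -> 0  [called from main, line 35]
  pack_ledger(0, 1) -> 0  [called from main, line 37]
Origin of each log line:
  1: from main, line 34
  2: from clip_value, line 20
  3: from rate_window, line 7
  4: from rate_window, line 9
  5: from bind_quota, line 14
  6: from main, line 36
  7: from pack_ledger, line 26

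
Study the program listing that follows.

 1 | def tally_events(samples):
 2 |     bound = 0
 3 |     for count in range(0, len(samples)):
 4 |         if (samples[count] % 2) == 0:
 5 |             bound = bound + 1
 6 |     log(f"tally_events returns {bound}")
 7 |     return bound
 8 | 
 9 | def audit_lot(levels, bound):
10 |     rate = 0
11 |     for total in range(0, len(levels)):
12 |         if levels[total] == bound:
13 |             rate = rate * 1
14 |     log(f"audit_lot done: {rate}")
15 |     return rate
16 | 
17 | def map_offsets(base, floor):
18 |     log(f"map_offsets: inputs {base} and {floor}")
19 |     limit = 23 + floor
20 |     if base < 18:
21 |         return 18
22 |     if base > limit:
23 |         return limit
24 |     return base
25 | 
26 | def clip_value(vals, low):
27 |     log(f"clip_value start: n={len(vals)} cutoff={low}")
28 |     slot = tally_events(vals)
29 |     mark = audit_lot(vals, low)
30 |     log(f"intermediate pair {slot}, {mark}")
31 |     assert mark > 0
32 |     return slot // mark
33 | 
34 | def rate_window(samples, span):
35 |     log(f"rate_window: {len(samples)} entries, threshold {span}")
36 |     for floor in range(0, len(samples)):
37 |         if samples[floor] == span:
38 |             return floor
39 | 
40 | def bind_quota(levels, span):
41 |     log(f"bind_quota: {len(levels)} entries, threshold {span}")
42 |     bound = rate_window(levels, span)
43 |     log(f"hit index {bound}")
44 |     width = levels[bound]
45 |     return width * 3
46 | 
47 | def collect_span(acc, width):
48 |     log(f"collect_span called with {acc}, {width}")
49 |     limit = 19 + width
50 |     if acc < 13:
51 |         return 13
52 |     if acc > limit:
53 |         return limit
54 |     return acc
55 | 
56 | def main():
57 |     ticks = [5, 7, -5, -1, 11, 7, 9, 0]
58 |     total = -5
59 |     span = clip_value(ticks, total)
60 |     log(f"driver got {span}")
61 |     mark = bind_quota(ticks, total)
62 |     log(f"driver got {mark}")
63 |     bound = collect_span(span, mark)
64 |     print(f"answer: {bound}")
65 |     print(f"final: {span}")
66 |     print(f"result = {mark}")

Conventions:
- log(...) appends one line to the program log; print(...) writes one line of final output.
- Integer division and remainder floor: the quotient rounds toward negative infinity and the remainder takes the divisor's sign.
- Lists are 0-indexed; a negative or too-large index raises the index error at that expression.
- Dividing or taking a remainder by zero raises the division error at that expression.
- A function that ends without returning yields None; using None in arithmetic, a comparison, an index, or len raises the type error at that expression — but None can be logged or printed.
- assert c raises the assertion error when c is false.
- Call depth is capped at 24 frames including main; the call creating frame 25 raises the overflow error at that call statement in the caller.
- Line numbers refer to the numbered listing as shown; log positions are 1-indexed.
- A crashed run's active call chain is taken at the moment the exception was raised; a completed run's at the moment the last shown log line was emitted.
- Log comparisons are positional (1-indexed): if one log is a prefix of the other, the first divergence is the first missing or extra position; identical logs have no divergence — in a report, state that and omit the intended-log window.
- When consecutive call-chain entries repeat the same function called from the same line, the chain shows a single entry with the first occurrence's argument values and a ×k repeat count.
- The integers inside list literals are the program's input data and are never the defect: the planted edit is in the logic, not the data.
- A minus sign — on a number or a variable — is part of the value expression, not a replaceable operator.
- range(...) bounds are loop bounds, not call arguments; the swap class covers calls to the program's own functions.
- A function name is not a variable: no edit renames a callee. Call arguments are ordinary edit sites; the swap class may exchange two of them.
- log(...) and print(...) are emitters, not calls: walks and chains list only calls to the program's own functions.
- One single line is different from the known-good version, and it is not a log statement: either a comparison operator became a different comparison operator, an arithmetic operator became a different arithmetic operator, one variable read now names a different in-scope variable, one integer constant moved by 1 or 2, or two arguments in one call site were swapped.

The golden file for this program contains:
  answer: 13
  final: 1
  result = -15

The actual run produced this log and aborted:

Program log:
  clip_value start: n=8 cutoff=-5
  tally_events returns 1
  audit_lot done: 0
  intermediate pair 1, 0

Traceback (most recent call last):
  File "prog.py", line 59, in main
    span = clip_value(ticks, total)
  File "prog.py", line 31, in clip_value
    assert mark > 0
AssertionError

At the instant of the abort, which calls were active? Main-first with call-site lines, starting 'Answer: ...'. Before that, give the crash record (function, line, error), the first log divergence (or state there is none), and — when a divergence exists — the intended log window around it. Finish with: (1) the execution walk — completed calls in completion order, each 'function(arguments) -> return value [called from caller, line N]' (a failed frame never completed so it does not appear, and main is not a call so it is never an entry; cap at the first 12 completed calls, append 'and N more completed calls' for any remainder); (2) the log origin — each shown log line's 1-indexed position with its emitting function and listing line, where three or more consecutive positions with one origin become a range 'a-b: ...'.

Answer: main -> clip_value (called at line 59).
Key observation: Log line 3 is where behavior first shows: 'audit_lot done: 0' appears instead of 'audit_lot done: 1'.
Crash: clip_value, line 31, AssertionError.
First divergence: position 3; shown 'audit_lot done: 0' vs intended 'audit_lot done: 1'.
Intended log window:
  1: clip_value start: n=8 cutoff=-5
  2: tally_events returns 1
  3: audit_lot done: 1
  4: intermediate pair 1, 1
Execution walk:
  tally_events([5, 7, -5, -1, 11, 7, 9, 0]) -> 1  [called from clip_value, line 28]
  audit_lot([5, 7, -5, -1, 11, 7, 9, 0], -5) -> 0  [called from clip_value, line 29]
Log origin:
  1: from clip_value, line 27
  2: from tally_events, line 6
  3: from audit_lot, line 14
  4: from clip_value, line 30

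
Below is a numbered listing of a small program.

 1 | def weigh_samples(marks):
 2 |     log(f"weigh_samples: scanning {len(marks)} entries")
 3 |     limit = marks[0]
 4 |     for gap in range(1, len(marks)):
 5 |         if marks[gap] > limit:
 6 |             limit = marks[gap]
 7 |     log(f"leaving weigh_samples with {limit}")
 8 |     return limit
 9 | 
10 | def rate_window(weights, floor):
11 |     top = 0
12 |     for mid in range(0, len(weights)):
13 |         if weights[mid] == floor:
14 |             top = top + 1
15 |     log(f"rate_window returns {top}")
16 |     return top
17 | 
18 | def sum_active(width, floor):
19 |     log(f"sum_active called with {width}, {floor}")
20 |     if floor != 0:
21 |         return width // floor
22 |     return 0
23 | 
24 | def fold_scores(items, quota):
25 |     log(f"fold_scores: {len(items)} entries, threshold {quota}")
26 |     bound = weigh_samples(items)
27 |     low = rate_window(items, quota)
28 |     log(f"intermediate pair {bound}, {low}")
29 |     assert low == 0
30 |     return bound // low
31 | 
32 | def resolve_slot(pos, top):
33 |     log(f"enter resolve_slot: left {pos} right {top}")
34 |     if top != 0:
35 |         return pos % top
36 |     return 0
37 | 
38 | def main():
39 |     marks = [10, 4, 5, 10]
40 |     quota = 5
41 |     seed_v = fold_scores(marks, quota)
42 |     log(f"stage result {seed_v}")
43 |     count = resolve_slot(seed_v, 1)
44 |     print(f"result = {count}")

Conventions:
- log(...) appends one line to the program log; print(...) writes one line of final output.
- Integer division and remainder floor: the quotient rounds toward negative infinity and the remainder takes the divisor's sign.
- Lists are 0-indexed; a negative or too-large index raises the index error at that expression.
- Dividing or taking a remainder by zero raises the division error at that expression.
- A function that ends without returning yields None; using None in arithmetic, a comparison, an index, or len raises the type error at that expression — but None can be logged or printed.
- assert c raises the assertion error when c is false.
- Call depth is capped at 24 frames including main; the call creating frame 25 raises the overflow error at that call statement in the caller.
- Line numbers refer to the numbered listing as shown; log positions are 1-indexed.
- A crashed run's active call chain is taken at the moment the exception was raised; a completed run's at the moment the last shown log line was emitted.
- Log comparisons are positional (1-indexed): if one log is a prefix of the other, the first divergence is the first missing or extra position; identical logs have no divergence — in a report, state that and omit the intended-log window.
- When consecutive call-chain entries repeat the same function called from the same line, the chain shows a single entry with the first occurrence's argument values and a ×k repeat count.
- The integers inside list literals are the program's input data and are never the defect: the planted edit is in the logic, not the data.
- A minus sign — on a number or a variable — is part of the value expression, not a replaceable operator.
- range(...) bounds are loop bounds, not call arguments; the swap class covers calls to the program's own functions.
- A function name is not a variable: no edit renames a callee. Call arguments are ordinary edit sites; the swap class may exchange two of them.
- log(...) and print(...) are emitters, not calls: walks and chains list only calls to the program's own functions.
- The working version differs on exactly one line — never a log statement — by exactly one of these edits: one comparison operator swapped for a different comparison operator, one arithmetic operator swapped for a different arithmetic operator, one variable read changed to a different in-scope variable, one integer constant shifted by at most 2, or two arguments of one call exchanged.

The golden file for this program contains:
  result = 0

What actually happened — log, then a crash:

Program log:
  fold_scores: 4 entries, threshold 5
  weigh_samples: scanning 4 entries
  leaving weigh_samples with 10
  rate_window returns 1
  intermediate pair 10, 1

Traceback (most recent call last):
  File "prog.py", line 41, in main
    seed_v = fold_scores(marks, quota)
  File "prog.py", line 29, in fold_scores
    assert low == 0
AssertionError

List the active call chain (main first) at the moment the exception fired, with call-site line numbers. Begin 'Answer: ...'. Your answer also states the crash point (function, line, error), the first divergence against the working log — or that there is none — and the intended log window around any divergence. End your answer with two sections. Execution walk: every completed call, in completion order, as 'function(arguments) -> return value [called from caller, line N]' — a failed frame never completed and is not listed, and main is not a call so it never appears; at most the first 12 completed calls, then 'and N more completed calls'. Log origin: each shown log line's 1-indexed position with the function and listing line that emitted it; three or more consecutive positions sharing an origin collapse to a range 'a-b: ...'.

Answer: main -> fold_scores (called at line 41).
Key fact: The faulty run's log stops after 5 lines; the working version's next line would be 'stage result 10'.
Crash: fold_scores, line 29, AssertionError.
First divergence: position 6 (shown log ended at 5 lines; the working version continues: 'stage result 10').
Intended log window:
  4: rate_window returns 1
  5: intermediate pair 10, 1
  6: stage result 10
  7: enter resolve_slot: left 10 right 1
Execution walk:
  weigh_samples([10, 4, 5, 10]) -> 10  [called from fold_scores, line 26]
  rate_window([10, 4, 5, 10], 5) -> 1  [called from fold_scores, line 27]
Log origins:
  1: logged in fold_scores at line 25
  2: logged in weigh_samples at line 2
  3: logged in weigh_samples at line 7
  4: logged in rate_window at line 15
  5: logged in fold_scores at line 28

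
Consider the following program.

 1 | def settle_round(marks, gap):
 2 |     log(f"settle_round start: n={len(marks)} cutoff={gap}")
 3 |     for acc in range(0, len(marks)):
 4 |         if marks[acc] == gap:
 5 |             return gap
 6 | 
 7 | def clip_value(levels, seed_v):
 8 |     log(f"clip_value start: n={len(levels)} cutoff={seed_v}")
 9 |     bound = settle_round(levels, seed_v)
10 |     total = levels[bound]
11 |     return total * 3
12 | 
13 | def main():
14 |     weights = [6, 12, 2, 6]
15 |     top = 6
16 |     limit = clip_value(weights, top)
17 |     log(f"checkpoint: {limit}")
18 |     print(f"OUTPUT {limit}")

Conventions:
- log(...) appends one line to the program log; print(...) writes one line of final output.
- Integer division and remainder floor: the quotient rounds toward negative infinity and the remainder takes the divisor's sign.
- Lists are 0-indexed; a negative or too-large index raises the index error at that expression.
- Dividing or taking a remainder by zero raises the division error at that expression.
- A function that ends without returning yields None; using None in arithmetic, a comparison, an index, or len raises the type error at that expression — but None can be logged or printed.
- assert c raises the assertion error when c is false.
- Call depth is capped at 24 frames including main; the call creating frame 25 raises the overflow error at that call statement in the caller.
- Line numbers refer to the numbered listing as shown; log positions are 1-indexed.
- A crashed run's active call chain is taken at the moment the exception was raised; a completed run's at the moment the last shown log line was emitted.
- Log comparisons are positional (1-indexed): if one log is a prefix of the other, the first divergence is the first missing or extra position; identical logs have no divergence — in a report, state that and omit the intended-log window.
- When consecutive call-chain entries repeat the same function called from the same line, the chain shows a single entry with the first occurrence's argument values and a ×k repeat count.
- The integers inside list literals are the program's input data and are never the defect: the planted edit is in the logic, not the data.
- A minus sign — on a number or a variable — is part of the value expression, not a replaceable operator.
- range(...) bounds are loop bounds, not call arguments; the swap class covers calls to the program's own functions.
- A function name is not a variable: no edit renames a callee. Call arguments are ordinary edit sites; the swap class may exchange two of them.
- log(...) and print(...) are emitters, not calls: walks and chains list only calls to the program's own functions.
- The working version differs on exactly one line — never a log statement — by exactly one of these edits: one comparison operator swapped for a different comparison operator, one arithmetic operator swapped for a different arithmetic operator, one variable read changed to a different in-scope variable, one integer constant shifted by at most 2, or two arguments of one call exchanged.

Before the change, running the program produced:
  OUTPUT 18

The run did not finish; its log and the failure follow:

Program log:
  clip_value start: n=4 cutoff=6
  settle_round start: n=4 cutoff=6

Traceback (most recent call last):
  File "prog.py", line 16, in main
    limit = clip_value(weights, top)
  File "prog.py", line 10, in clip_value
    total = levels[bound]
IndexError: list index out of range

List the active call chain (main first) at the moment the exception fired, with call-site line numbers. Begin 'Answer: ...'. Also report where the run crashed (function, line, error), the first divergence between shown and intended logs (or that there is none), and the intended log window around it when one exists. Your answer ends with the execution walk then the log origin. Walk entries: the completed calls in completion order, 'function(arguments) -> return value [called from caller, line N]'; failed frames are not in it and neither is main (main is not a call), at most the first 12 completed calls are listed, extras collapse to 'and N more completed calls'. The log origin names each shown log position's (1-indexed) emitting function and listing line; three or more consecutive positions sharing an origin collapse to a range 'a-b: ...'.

Answer: main -> clip_value (called at line 16).
The tell: After 2 matching log lines the faulty run goes silent, while the working version continues with 'checkpoint: 18'.
Crash: clip_value, line 10, IndexError.
First divergence: position 3; the shown log stops at 2 lines while the working version next logs 'checkpoint: 18'.
Intended log window:
  1: clip_value start: n=4 cutoff=6
  2: settle_round start: n=4 cutoff=6
  3: checkpoint: 18
Execution walk:
  settle_round([6, 12, 2, 6], 6) -> 6  [called from clip_value, line 9]
Log origin:
  1: from clip_value, line 8
  2: from settle_round, line 2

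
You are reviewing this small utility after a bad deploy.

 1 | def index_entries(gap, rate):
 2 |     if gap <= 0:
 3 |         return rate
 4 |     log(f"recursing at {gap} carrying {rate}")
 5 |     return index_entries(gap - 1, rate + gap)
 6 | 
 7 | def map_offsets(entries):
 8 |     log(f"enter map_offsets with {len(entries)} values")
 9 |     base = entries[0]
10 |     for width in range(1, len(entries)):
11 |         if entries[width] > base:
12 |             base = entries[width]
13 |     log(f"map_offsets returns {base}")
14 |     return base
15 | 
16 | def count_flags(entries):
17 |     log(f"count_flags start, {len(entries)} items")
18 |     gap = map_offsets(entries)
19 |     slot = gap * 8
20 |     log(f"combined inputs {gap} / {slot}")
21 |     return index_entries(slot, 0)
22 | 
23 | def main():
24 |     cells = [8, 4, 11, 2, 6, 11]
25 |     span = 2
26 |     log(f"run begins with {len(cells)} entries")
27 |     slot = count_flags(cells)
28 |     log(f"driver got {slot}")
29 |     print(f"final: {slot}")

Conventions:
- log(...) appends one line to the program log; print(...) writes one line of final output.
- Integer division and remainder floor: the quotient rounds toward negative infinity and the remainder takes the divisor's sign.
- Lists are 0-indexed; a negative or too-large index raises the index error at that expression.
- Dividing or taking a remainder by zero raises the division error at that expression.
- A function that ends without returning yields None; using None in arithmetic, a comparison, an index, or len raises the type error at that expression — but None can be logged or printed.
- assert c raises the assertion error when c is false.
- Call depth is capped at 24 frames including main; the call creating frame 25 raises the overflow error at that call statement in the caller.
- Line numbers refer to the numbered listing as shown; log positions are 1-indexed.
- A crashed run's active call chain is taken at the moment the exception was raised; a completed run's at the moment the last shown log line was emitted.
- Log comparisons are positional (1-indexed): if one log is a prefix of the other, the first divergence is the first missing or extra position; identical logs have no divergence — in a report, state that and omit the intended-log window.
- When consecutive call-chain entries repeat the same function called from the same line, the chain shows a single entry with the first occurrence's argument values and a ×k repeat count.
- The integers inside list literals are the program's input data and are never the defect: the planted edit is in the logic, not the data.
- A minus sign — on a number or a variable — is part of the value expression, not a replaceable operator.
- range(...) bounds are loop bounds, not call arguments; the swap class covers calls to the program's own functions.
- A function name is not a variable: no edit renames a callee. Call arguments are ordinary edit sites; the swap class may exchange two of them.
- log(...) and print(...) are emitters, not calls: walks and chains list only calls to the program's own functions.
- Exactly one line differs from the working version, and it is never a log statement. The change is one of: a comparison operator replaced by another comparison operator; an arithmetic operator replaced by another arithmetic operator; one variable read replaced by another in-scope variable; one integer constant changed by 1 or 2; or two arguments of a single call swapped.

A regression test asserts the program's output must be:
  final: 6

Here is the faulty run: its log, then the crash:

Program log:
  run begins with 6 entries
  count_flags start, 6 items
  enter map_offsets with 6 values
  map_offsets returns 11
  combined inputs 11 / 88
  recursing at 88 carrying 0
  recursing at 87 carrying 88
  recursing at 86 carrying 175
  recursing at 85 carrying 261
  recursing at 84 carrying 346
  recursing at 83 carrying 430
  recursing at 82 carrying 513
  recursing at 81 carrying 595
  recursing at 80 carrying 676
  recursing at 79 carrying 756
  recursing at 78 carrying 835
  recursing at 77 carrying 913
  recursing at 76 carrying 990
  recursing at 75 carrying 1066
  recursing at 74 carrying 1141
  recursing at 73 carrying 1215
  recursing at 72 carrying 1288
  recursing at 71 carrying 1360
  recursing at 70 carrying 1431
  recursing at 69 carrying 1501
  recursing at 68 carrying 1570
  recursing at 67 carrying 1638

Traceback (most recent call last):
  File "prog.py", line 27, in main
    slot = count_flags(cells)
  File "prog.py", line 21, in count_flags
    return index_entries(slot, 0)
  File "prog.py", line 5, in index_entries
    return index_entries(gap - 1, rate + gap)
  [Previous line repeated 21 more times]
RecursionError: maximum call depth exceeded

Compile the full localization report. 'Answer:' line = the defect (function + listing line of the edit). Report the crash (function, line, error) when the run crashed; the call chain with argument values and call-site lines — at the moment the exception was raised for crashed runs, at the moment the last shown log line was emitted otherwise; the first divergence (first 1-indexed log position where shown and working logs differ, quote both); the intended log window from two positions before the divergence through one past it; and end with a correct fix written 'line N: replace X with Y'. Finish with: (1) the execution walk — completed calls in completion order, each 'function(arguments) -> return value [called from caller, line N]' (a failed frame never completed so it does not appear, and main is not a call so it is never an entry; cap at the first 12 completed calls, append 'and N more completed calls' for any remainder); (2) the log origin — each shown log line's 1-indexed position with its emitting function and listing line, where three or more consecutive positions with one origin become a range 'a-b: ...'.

Answer: the defect is in count_flags at line 19.
Key observation: Log line 5 is where behavior first shows: 'combined inputs 11 / 88' appears instead of 'combined inputs 11 / 3'.
Crash: index_entries, line 5, RecursionError.
Call chain: main -> count_flags([8, 4, 11, 2, 6, 11]) (called at line 27) -> index_entries(88, 0) (called at line 21) -> index_entries(87, 88) (called at line 5) ×21.
First divergence: position 5 — the shown line 'combined inputs 11 / 88' should read 'combined inputs 11 / 3'.
Intended log window:
  3: enter map_offsets with 6 values
  4: map_offsets returns 11
  5: combined inputs 11 / 3
  6: recursing at 3 carrying 0
Execution walk:
  map_offsets([8, 4, 11, 2, 6, 11]) -> 11  [called from count_flags, line 18]
Origin of each log line:
  1: from main, line 26
  2: from count_flags, line 17
  3: from map_offsets, line 8
  4: from map_offsets, line 13
  5: from count_flags, line 20
  6-27: from index_entries, line 4
A correct fix: line 19: replace `*` with `%`.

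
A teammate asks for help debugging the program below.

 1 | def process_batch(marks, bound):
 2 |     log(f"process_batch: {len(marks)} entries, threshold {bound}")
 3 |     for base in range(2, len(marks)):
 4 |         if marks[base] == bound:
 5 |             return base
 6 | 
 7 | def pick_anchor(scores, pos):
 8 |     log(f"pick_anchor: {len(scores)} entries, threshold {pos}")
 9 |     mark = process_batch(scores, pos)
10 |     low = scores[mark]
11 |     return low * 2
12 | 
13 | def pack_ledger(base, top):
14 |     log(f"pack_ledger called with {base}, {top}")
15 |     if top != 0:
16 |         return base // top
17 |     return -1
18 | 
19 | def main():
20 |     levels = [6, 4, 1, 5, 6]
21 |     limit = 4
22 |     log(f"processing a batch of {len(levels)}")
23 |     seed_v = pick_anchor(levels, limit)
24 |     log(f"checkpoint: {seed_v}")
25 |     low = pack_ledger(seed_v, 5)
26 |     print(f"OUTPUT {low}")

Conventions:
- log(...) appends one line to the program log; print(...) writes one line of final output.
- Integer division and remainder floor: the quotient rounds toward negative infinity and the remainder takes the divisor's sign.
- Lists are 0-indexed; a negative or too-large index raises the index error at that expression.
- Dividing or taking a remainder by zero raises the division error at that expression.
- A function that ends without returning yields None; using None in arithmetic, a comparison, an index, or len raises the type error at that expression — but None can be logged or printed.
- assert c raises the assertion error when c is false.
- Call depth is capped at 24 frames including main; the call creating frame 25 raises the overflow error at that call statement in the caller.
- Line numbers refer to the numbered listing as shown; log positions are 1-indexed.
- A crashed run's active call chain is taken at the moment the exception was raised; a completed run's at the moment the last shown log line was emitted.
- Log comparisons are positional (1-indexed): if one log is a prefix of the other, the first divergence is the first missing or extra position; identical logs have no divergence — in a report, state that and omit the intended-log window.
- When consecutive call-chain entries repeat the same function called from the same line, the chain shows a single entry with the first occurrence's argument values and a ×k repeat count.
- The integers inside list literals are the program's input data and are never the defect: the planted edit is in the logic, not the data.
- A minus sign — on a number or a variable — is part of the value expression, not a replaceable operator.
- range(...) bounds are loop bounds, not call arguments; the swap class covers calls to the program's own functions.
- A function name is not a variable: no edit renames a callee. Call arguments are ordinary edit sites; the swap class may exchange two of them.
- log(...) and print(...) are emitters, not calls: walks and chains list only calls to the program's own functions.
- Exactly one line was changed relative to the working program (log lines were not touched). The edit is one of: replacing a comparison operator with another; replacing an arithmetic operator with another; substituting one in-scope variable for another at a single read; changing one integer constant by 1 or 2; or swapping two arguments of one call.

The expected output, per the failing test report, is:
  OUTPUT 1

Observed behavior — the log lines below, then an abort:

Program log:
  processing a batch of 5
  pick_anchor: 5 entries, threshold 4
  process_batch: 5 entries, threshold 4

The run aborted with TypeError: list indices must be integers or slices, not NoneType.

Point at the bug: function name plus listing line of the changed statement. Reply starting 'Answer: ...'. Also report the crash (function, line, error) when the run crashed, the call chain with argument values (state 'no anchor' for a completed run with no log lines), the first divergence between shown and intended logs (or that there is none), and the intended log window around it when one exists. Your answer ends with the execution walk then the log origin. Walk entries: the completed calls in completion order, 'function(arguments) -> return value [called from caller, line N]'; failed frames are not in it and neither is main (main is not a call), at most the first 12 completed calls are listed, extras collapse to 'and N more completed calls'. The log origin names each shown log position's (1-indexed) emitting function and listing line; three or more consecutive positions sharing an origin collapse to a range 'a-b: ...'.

Answer: the defect is in process_batch at line 3.
Core observation: After 3 matching log lines the faulty run goes silent, while the working version continues with 'checkpoint: 8'.
Crash: pick_anchor, line 10, TypeError.
Call chain: main -> pick_anchor([6, 4, 1, 5, 6], 4) (called at line 23).
First divergence: position 4 (shown log ended at 3 lines; the working version continues: 'checkpoint: 8').
Intended log window:
  2: pick_anchor: 5 entries, threshold 4
  3: process_batch: 5 entries, threshold 4
  4: checkpoint: 8
  5: pack_ledger called with 8, 5
Execution walk:
  process_batch([6, 4, 1, 5, 6], 4) -> None  [called from pick_anchor, line 9]
Log origins:
  1 — main, line 22
  2 — pick_anchor, line 8
  3 — process_batch, line 2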